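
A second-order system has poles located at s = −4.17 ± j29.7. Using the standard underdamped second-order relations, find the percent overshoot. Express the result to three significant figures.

%OS ≈ 64.3%

The poles are at −σ ± jω_d with σ = 4.17 and ω_d = 29.7, so ω_n = √(σ²+ω_d²) = 30.0 rad/s and ζ = σ/ω_n = 0.139.
%OS = 100·exp(−πζ/√(1−ζ²)) = 64.3%.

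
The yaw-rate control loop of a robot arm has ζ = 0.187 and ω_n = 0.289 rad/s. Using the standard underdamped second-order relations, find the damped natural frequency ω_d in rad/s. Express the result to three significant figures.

ω_d = ω_n√(1−ζ²) = 0.289·√0.965 = 0.284 rad/s.

ω_d ≈ 0.284 rad/s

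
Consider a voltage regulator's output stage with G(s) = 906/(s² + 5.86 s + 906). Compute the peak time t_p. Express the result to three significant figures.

ω_n = √906 = 30.1 rad/s; ζ = 5.86/(2·30.1) = 0.0973.
ω_d = ω_n√(1−ζ²) = 30.0 rad/s. Then t_p = π/ω_d = 0.105 s.

t_p ≈ 0.105 s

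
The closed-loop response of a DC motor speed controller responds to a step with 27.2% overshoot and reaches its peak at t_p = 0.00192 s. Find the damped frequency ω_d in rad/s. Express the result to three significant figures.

ω_d ≈ 1640 rad/s

t_p = π/ω_d, so ω_d = π/0.00192 = 1640 rad/s.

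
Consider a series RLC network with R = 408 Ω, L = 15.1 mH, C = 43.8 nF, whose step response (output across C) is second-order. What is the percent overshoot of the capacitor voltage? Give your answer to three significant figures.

For a series RLC circuit (capacitor voltage as output), ω_n = 1/√(LC) = 1/√(15.1 mH · 43.8 nF) = 38900 rad/s.
ζ = (R/2)·√(C/L) = (408/2)·√(43.8 nF/15.1 mH) = 0.347.
Overshoot: exp(−π·0.347/√(1−0.347²)) = 0.312, i.e. 31.2%.

%OS ≈ 31.2%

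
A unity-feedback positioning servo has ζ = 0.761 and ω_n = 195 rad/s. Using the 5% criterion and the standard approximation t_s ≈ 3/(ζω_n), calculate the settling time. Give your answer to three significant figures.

t_s ≈ 0.0202 s

t_s ≈ 3/(ζω_n) = 3/(0.761 × 195) = 0.0202 s.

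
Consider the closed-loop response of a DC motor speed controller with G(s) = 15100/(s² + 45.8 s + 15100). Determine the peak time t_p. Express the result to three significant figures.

Matching coefficients with s² + 2ζω_n s + ω_n² gives ω_n² = 15100 ⇒ ω_n = 123 rad/s, and ζ = 45.8/(2ω_n) = 0.186.
ω_d = ω_n√(1−ζ²) = 121 rad/s. Then t_p = π/ω_d = 0.0260 s.

t_p ≈ 0.0260 s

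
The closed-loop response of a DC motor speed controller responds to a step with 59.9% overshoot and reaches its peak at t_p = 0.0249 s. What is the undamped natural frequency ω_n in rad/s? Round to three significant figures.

ω_n ≈ 128 rad/s

The overshoot fixes ζ = −ln(OS)/√(π²+ln²(OS)) = 0.161.
From t_p = π/ω_d, ω_d = π/0.0249 = 126 rad/s, so ω_n = ω_d/√(1−ζ²) = 128 rad/s.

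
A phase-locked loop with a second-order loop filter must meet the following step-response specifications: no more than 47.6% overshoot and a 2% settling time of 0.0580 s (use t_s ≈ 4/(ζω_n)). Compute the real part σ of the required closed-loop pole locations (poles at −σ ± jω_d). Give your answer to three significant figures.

σ ≈ 69.0

The settling-time spec alone fixes σ = ζω_n = 4/t_s = 4/0.0580 = 69.0.
(Overshoot then fixes ζ = 0.230 and hence ω_d = σ·√(1−ζ²)/ζ = 292 rad/s.)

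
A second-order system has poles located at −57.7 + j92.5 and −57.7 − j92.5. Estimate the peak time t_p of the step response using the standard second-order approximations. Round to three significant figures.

t_p ≈ 0.0340 s

t_p = π/ω_d with ω_d = 92.5 (the imaginary part), so t_p = 0.0340 s.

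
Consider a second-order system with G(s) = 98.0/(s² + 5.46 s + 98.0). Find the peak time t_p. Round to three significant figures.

t_p ≈ 0.330 s

Matching coefficients with s² + 2ζω_n s + ω_n² gives ω_n² = 98.0 ⇒ ω_n = 9.90 rad/s, and ζ = 5.46/(2ω_n) = 0.276.
ω_d = ω_n√(1−ζ²) = 9.52 rad/s. Then t_p = π/ω_d = 0.330 s.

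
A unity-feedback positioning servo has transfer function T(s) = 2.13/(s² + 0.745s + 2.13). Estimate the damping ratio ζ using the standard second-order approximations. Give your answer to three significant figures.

Comparing the denominator to s² + 2ζω_n s + ω_n²: ω_n = √2.13 = 1.46 rad/s, and 2ζω_n = 0.745 so ζ = 0.745/(2·1.46) = 0.255.

ζ ≈ 0.255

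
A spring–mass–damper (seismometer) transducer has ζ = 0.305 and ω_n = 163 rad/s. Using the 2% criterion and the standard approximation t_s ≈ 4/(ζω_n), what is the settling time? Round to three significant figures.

t_s ≈ 4/(ζω_n) = 4/(0.305 × 163) = 0.0805 s.

t_s ≈ 0.0805 s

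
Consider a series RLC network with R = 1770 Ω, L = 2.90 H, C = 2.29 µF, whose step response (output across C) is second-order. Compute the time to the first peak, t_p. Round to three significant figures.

t_p ≈ 0.0131 s

For a series RLC circuit (capacitor voltage as output), ω_n = 1/√(LC) = 1/√(2.90 H · 2.29 µF) = 388 rad/s.
ζ = (R/2)·√(C/L) = (1770/2)·√(2.29 µF/2.90 H) = 0.786.
ω_d = ω_n√(1−ζ²) = 240 rad/s. t_p = π/ω_d = 0.0131 s.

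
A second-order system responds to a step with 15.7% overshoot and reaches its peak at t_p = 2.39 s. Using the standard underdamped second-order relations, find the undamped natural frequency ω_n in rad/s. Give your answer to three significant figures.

ω_n ≈ 1.53 rad/s

ζ from %OS: ζ = |ln 0.157|/√(π²+ln²0.157) = 0.508.
t_p = π/ω_d ⇒ ω_d = 1.31 rad/s; then ω_n = ω_d/√(1−ζ²) = 1.53 rad/s.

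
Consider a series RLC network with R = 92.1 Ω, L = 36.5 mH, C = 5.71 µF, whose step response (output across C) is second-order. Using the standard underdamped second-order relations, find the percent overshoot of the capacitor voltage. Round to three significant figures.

For a series RLC circuit (capacitor voltage as output), ω_n = 1/√(LC) = 1/√(36.5 mH · 5.71 µF) = 2190 rad/s.
ζ = (R/2)·√(C/L) = (92.1/2)·√(5.71 µF/36.5 mH) = 0.576.
Overshoot: exp(−π·0.576/√(1−0.576²)) = 0.109, i.e. 10.9%.

%OS ≈ 10.9%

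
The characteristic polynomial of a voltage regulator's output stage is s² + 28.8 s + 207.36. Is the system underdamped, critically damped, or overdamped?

a² − 4b = 28.8² − 4·207.36 = 0 (repeated real root); the system is critically damped.

critically damped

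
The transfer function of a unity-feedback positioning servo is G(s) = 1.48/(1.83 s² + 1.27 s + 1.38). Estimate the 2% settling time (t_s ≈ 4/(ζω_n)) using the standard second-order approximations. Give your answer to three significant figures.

t_s ≈ 11.5 s

Dividing through by 1.83: denominator becomes s² + 0.6940 s + 0.7541.
So ω_n = √0.7541 = 0.868 rad/s and ζ = 0.6940/(2·0.868) = 0.400.
t_s ≈ 4/(ζω_n) = 11.5 s.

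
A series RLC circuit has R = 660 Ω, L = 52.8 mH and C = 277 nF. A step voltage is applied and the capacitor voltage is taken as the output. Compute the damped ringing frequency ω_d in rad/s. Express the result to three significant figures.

ω_d ≈ 5410 rad/s

For a series RLC circuit (capacitor voltage as output), ω_n = 1/√(LC) = 1/√(52.8 mH · 277 nF) = 8270 rad/s.
ζ = (R/2)·√(C/L) = (660/2)·√(277 nF/52.8 mH) = 0.756.
ω_d = 8270·√(1 − 0.756²) = 5410 rad/s.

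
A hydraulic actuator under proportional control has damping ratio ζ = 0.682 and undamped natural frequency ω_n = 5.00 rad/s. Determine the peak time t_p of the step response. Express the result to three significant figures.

t_p ≈ 0.859 s

The damped frequency is ω_d = ω_n√(1−ζ²) = 5.00·√(1−0.465) = 3.66 rad/s.
Peak time t_p = π/ω_d = π/3.66 = 0.859 s.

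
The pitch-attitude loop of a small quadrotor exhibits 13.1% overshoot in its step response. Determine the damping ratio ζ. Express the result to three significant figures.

Inverting the overshoot relation: ζ = |ln 0.131|/√(π² + ln²0.131) = 0.543.

ζ ≈ 0.543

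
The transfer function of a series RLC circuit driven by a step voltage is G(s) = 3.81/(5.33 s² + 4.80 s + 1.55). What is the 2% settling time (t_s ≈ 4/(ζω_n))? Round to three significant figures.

Dividing through by 5.33: denominator becomes s² + 0.9006 s + 0.2908.
So ω_n = √0.2908 = 0.539 rad/s and ζ = 0.9006/(2·0.539) = 0.835.
t_s ≈ 4/(ζω_n) = 8.88 s.

t_s ≈ 8.88 s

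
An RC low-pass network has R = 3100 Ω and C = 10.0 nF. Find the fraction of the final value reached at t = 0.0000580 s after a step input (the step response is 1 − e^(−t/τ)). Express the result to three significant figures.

y/y_∞ ≈ 0.846

τ = RC = 3100 × 10.0 nF = 0.0000310 s.
y(t)/y_∞ = 1 − e^(−t/τ) = 1 − e^(−0.0000580/0.0000310) = 1 − e^(−1.87) = 0.846.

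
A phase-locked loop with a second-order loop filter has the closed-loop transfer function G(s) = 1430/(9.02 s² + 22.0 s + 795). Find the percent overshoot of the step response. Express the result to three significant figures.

Dividing through by 9.02: denominator becomes s² + 2.439 s + 88.14.
So ω_n = √88.14 = 9.39 rad/s and ζ = 2.439/(2·9.39) = 0.130.
Overshoot: exp(−π·0.130/√(1−0.130²)) = 0.663, i.e. 66.3%.

%OS ≈ 66.3%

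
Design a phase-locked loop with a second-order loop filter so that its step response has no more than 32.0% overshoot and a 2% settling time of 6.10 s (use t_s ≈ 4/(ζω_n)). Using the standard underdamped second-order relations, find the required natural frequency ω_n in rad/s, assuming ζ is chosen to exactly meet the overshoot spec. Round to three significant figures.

ω_n ≈ 1.92 rad/s

ζ = −ln(OS)/√(π² + (ln OS)²). With OS = 0.320, ln OS = −1.139 and ζ = 1.139/3.342 = 0.341.
From t_s ≈ 4/(ζω_n): ω_n = 4/(ζ·t_s) = 4/(0.341·6.10) = 1.92 rad/s.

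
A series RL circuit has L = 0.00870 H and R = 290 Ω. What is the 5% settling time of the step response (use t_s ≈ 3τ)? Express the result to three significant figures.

t_s ≈ 0.0000900 s

τ = L/R = 0.00870/290 = 0.0000300 s.
t_s ≈ 3τ = 0.0000900 s.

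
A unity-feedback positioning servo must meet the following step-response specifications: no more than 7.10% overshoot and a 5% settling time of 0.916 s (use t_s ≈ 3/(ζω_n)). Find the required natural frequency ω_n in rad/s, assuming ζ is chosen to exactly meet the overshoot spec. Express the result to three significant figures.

From %OS = 100·exp(−πζ/√(1−ζ²)), invert to get ζ = −ln(OS)/√(π² + ln²(OS)) with OS = 0.0710.
−ln 0.0710 = 2.645, so ζ = 2.645/√(π² + 6.996) = 0.644.
Then ω_n = 3/(ζ t_s) = 3/(0.644 × 0.916) = 5.09 rad/s.

ω_n ≈ 5.09 rad/s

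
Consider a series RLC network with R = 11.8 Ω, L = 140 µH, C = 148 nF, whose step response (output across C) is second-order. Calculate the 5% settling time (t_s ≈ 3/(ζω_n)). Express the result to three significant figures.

t_s ≈ 0.0000712 s

For a series RLC circuit (capacitor voltage as output), ω_n = 1/√(LC) = 1/√(140 µH · 148 nF) = 220000 rad/s.
ζ = (R/2)·√(C/L) = (11.8/2)·√(148 nF/140 µH) = 0.192.
t_s ≈ 3/(ζω_n) = 0.0000712 s.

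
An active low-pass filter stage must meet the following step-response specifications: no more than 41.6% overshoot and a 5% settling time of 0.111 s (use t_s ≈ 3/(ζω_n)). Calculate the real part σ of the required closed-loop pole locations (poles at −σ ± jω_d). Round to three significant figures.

σ ≈ 27.0

The settling-time spec alone fixes σ = ζω_n = 3/t_s = 3/0.111 = 27.0.
(Overshoot then fixes ζ = 0.269 and hence ω_d = σ·√(1−ζ²)/ζ = 96.8 rad/s.)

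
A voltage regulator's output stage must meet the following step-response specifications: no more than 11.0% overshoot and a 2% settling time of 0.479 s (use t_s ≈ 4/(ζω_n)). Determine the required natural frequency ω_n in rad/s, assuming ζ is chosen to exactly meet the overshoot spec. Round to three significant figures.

ω_n ≈ 14.5 rad/s

Inverting the overshoot relation: ζ = |ln 0.110|/√(π² + ln²0.110) = 0.575.
From t_s ≈ 4/(ζω_n): ω_n = 4/(ζ·t_s) = 4/(0.575·0.479) = 14.5 rad/s.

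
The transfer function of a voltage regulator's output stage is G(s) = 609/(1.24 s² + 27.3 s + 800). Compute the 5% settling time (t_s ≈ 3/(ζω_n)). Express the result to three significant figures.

Dividing through by 1.24: denominator becomes s² + 22.02 s + 645.2.
So ω_n = √645.2 = 25.4 rad/s and ζ = 22.02/(2·25.4) = 0.433.
t_s ≈ 3/(ζω_n) = 0.273 s.

t_s ≈ 0.273 s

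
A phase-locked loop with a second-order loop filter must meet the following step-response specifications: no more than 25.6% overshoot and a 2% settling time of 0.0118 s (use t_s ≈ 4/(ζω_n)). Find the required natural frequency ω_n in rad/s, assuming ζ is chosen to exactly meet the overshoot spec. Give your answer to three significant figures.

ζ = −ln(OS)/√(π² + (ln OS)²). With OS = 0.256, ln OS = −1.363 and ζ = 1.363/3.424 = 0.398.
From t_s ≈ 4/(ζω_n): ω_n = 4/(ζ·t_s) = 4/(0.398·0.0118) = 852 rad/s.

ω_n ≈ 852 rad/s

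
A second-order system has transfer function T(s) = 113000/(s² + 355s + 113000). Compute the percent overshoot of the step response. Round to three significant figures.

Comparing the denominator to s² + 2ζω_n s + ω_n²: ω_n = √113000 = 336 rad/s, and 2ζω_n = 355 so ζ = 355/(2·336) = 0.528.
%OS = 100·exp(−πζ/√(1−ζ²)) = 14.2%.

%OS ≈ 14.2%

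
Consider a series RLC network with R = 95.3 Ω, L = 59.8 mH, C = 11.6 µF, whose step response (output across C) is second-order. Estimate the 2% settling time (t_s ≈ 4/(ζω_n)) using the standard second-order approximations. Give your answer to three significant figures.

t_s ≈ 0.00502 s

For a series RLC circuit (capacitor voltage as output), ω_n = 1/√(LC) = 1/√(59.8 mH · 11.6 µF) = 1200 rad/s.
ζ = (R/2)·√(C/L) = (95.3/2)·√(11.6 µF/59.8 mH) = 0.664.
t_s ≈ 4/(ζω_n) = 0.00502 s.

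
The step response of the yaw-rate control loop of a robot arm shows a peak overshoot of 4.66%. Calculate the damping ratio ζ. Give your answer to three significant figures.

ζ = −ln(OS)/√(π² + (ln OS)²). With OS = 0.0466, ln OS = −3.066 and ζ = 3.066/4.390 = 0.698.

ζ ≈ 0.698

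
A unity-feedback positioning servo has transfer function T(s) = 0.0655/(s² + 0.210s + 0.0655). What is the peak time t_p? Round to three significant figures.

Matching coefficients with s² + 2ζω_n s + ω_n² gives ω_n² = 0.0655 ⇒ ω_n = 0.256 rad/s, and ζ = 0.210/(2ω_n) = 0.410.
ω_d = 0.256·√(1 − 0.410²) = 0.233 rad/s. Then t_p = π/ω_d = 13.5 s.

t_p ≈ 13.5 s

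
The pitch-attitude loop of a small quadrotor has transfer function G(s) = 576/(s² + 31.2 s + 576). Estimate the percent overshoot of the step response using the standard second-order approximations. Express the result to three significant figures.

Matching coefficients with s² + 2ζω_n s + ω_n² gives ω_n² = 576 ⇒ ω_n = 24.0 rad/s, and ζ = 31.2/(2ω_n) = 0.650.
%OS = 100·exp(−πζ/√(1−ζ²)) = 6.81%.

%OS ≈ 6.81%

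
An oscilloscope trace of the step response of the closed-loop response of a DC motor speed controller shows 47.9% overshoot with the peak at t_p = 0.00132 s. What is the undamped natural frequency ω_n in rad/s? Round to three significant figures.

The overshoot fixes ζ = −ln(OS)/√(π²+ln²(OS)) = 0.228.
From t_p = π/ω_d, ω_d = π/0.00132 = 2380 rad/s, so ω_n = ω_d/√(1−ζ²) = 2440 rad/s.

ω_n ≈ 2440 rad/s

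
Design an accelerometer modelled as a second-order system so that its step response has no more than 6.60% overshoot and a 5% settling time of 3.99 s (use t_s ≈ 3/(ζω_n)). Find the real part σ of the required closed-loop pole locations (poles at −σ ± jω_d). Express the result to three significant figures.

σ ≈ 0.752

The settling-time spec alone fixes σ = ζω_n = 3/t_s = 3/3.99 = 0.752.
(Overshoot then fixes ζ = 0.654 and hence ω_d = σ·√(1−ζ²)/ζ = 0.869 rad/s.)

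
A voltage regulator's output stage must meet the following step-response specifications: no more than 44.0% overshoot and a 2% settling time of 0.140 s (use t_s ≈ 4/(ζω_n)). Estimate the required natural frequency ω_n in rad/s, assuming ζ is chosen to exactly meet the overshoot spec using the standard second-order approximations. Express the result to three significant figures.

ω_n ≈ 113 rad/s

Inverting the overshoot relation: ζ = |ln 0.440|/√(π² + ln²0.440) = 0.253.
Then ω_n = 4/(ζ t_s) = 4/(0.253 × 0.140) = 113 rad/s.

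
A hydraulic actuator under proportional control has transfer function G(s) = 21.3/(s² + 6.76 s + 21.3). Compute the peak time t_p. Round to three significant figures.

t_p ≈ 1.00 s

Matching coefficients with s² + 2ζω_n s + ω_n² gives ω_n² = 21.3 ⇒ ω_n = 4.62 rad/s, and ζ = 6.76/(2ω_n) = 0.732.
The damped frequency ω_d = ω_n√(1−ζ²) = 3.14 rad/s. Then t_p = π/ω_d = 1.00 s.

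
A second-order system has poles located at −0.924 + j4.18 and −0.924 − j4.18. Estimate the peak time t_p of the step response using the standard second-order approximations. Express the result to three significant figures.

t_p = π/ω_d with ω_d = 4.18 (the imaginary part), so t_p = 0.752 s.

t_p ≈ 0.752 s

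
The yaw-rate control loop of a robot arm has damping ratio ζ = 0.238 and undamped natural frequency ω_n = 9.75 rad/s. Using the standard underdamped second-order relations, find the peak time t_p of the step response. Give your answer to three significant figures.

The damped frequency is ω_d = ω_n√(1−ζ²) = 9.75·√(1−0.0566) = 9.47 rad/s.
Peak time t_p = π/ω_d = π/9.47 = 0.332 s.

t_p ≈ 0.332 s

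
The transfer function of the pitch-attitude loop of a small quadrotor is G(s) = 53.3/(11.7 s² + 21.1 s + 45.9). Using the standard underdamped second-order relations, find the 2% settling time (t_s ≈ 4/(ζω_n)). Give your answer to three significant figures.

t_s ≈ 4.44 s

Dividing through by 11.7: denominator becomes s² + 1.803 s + 3.923.
So ω_n = √3.923 = 1.98 rad/s and ζ = 1.803/(2·1.98) = 0.455.
t_s ≈ 4/(ζω_n) = 4.44 s.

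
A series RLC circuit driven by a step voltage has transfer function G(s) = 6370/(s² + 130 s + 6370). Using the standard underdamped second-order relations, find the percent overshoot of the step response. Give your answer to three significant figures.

%OS ≈ 1.22%

ω_n = √6370 = 79.8 rad/s; ζ = 130/(2·79.8) = 0.814.
Overshoot: exp(−π·0.814/√(1−0.814²)) = 0.0122, i.e. 1.22%.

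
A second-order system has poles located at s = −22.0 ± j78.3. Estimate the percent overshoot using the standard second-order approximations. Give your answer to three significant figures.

The poles are at −σ ± jω_d with σ = 22.0 and ω_d = 78.3, so ω_n = √(σ²+ω_d²) = 81.3 rad/s and ζ = σ/ω_n = 0.270.
Overshoot: exp(−π·0.270/√(1−0.270²)) = 0.414, i.e. 41.4%.

%OS ≈ 41.4%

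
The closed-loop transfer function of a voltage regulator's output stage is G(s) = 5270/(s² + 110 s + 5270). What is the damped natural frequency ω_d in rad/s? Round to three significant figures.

ω_d ≈ 47.4 rad/s

ω_n = √5270 = 72.6 rad/s; ζ = 110/(2·72.6) = 0.758.
The damped frequency ω_d = ω_n√(1−ζ²) = 47.4 rad/s.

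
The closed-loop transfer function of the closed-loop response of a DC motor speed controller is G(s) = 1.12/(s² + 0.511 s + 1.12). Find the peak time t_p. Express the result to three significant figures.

Matching coefficients with s² + 2ζω_n s + ω_n² gives ω_n² = 1.12 ⇒ ω_n = 1.06 rad/s, and ζ = 0.511/(2ω_n) = 0.241.
ω_d = ω_n√(1−ζ²) = 1.03 rad/s. Then t_p = π/ω_d = 3.06 s.

t_p ≈ 3.06 s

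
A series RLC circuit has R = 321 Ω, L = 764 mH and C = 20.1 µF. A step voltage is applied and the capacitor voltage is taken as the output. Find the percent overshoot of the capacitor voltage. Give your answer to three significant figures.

For a series RLC circuit (capacitor voltage as output), ω_n = 1/√(LC) = 1/√(764 mH · 20.1 µF) = 255 rad/s.
ζ = (R/2)·√(C/L) = (321/2)·√(20.1 µF/764 mH) = 0.823.
Overshoot: exp(−π·0.823/√(1−0.823²)) = 0.0105, i.e. 1.05%.

%OS ≈ 1.05%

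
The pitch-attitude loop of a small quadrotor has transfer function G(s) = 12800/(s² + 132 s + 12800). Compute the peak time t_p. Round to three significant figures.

t_p ≈ 0.0342 s

Comparing the denominator to s² + 2ζω_n s + ω_n²: ω_n = √12800 = 113 rad/s, and 2ζω_n = 132 so ζ = 132/(2·113) = 0.583.
ω_d = ω_n√(1−ζ²) = 91.9 rad/s. Then t_p = π/ω_d = 0.0342 s.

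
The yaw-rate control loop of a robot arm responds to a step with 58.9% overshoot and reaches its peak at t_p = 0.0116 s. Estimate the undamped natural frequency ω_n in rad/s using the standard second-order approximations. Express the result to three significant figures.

ω_n ≈ 275 rad/s

ζ from %OS: ζ = |ln 0.589|/√(π²+ln²0.589) = 0.166.
t_p = π/ω_d ⇒ ω_d = 271 rad/s; then ω_n = ω_d/√(1−ζ²) = 275 rad/s.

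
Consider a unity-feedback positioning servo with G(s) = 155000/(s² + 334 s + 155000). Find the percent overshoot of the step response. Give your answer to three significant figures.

%OS ≈ 23.0%

ω_n = √155000 = 394 rad/s; ζ = 334/(2·394) = 0.424.
%OS = 100·exp(−πζ/√(1−ζ²)) = 23.0%.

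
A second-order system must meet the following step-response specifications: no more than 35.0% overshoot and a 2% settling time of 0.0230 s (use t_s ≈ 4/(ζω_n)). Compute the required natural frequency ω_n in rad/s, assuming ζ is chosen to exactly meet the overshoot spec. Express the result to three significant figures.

ω_n ≈ 549 rad/s

ζ = −ln(OS)/√(π² + (ln OS)²). With OS = 0.350, ln OS = −1.050 and ζ = 1.050/3.312 = 0.317.
Then ω_n = 4/(ζ t_s) = 4/(0.317 × 0.0230) = 549 rad/s.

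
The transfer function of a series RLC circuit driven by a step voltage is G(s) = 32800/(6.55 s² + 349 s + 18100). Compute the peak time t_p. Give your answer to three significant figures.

Dividing through by 6.55: denominator becomes s² + 53.28 s + 2763.
So ω_n = √2763 = 52.6 rad/s and ζ = 53.28/(2·52.6) = 0.507.
The damped frequency ω_d = ω_n√(1−ζ²) = 45.3 rad/s. t_p = π/ω_d = 0.0693 s.

t_p ≈ 0.0693 s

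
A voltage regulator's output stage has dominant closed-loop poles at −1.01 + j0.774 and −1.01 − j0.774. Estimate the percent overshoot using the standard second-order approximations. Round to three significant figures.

|pole| = ω_n = √(1.01² + 0.774²) = 1.27 rad/s; ζ = cos θ = σ/ω_n = 0.794.
%OS = 100 e^{−πζ/√(1−ζ²)} with ζ = 0.794 gives 1.66%.

%OS ≈ 1.66%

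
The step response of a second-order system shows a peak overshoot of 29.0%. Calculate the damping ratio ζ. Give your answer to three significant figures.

ζ ≈ 0.367

From %OS = 100·exp(−πζ/√(1−ζ²)), invert to get ζ = −ln(OS)/√(π² + ln²(OS)) with OS = 0.290.
−ln 0.290 = 1.238, so ζ = 1.238/√(π² + 1.532) = 0.367.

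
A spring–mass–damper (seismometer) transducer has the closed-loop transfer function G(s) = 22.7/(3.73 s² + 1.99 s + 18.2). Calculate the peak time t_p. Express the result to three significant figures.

Dividing through by 3.73: denominator becomes s² + 0.5335 s + 4.879.
So ω_n = √4.879 = 2.21 rad/s and ζ = 0.5335/(2·2.21) = 0.121.
ω_d = 2.21·√(1 − 0.121²) = 2.19 rad/s. t_p = π/ω_d = 1.43 s.

t_p ≈ 1.43 s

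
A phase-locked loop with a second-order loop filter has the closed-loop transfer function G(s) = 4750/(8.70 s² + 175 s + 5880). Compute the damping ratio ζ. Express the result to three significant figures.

Dividing through by 8.70: denominator becomes s² + 20.11 s + 675.9.
So ω_n = √675.9 = 26.0 rad/s and ζ = 20.11/(2·26.0) = 0.387.

ζ ≈ 0.387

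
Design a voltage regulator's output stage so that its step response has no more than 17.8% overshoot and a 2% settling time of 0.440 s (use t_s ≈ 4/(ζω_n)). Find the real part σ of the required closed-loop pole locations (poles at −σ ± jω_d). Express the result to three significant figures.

σ ≈ 9.09

The settling-time spec alone fixes σ = ζω_n = 4/t_s = 4/0.440 = 9.09.
(Overshoot then fixes ζ = 0.482 and hence ω_d = σ·√(1−ζ²)/ζ = 16.5 rad/s.)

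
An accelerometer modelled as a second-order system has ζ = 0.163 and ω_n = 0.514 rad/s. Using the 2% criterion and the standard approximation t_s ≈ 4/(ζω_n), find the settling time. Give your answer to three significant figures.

t_s ≈ 47.7 s

t_s ≈ 4/(ζω_n) = 4/(0.163 × 0.514) = 47.7 s.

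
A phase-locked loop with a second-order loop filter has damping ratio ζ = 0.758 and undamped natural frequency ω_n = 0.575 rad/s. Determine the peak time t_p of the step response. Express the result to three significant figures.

The damped frequency is ω_d = ω_n√(1−ζ²) = 0.575·√(1−0.575) = 0.375 rad/s.
Peak time t_p = π/ω_d = π/0.375 = 8.38 s.

t_p ≈ 8.38 s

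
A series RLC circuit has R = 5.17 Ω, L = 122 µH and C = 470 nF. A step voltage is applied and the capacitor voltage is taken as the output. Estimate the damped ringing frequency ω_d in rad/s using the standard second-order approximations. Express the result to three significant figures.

ω_d ≈ 130000 rad/s

For a series RLC circuit (capacitor voltage as output), ω_n = 1/√(LC) = 1/√(122 µH · 470 nF) = 132000 rad/s.
ζ = (R/2)·√(C/L) = (5.17/2)·√(470 nF/122 µH) = 0.160.
ω_d = ω_n√(1−ζ²) = 130000 rad/s.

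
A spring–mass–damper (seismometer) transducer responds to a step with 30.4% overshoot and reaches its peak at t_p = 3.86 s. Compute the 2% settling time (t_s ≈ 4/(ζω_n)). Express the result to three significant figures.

From the overshoot, ζ = −ln(OS)/√(π²+ln²(OS)) = 0.354.
t_p = π/ω_d ⇒ ω_d = 0.814 rad/s; then ω_n = ω_d/√(1−ζ²) = 0.870 rad/s.
t_s ≈ 4/(ζω_n) = 4/(0.354·0.870) = 13.0 s.

t_s ≈ 13.0 s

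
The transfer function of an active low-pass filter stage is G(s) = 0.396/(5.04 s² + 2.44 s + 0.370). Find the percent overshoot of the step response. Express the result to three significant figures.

%OS ≈ 0.194%

Dividing through by 5.04: denominator becomes s² + 0.4841 s + 0.07341.
So ω_n = √0.07341 = 0.271 rad/s and ζ = 0.4841/(2·0.271) = 0.893.
%OS = 100·exp(−πζ/√(1−ζ²)) = 0.194%.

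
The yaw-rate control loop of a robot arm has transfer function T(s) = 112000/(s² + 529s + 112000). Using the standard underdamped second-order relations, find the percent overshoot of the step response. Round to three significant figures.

Matching coefficients with s² + 2ζω_n s + ω_n² gives ω_n² = 112000 ⇒ ω_n = 335 rad/s, and ζ = 529/(2ω_n) = 0.790.
Overshoot: exp(−π·0.790/√(1−0.790²)) = 0.0174, i.e. 1.74%.

%OS ≈ 1.74%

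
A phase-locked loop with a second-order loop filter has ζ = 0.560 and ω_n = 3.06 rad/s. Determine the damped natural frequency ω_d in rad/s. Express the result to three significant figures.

ω_d = ω_n√(1−ζ²) = 3.06·√0.686 = 2.54 rad/s.

ω_d ≈ 2.54 rad/s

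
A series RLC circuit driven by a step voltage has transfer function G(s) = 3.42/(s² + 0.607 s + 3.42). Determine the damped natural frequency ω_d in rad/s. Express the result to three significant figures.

ω_d ≈ 1.82 rad/s

Matching coefficients with s² + 2ζω_n s + ω_n² gives ω_n² = 3.42 ⇒ ω_n = 1.85 rad/s, and ζ = 0.607/(2ω_n) = 0.164.
ω_d = 1.85·√(1 − 0.164²) = 1.82 rad/s.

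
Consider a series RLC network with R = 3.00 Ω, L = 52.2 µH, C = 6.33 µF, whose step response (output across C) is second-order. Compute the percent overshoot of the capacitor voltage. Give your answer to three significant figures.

For a series RLC circuit (capacitor voltage as output), ω_n = 1/√(LC) = 1/√(52.2 µH · 6.33 µF) = 55000 rad/s.
ζ = (R/2)·√(C/L) = (3.00/2)·√(6.33 µF/52.2 µH) = 0.522.
%OS = 100 e^{−πζ/√(1−ζ²)} with ζ = 0.522 gives 14.6%.

%OS ≈ 14.6%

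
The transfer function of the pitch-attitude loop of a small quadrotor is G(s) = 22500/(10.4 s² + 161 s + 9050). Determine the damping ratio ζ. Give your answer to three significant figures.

ζ ≈ 0.262

Dividing through by 10.4: denominator becomes s² + 15.48 s + 870.2.
So ω_n = √870.2 = 29.5 rad/s and ζ = 15.48/(2·29.5) = 0.262.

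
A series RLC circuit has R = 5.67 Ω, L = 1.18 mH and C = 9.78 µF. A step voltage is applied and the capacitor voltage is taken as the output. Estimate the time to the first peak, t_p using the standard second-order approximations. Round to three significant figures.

t_p ≈ 0.000349 s

For a series RLC circuit (capacitor voltage as output), ω_n = 1/√(LC) = 1/√(1.18 mH · 9.78 µF) = 9310 rad/s.
ζ = (R/2)·√(C/L) = (5.67/2)·√(9.78 µF/1.18 mH) = 0.258.
The damped frequency ω_d = ω_n√(1−ζ²) = 8990 rad/s. t_p = π/ω_d = 0.000349 s.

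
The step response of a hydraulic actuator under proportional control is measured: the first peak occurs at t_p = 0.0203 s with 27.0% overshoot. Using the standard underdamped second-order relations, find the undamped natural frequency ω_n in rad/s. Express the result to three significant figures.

The overshoot fixes ζ = −ln(OS)/√(π²+ln²(OS)) = 0.385.
From t_p = π/ω_d, ω_d = π/0.0203 = 155 rad/s, so ω_n = ω_d/√(1−ζ²) = 168 rad/s.

ω_n ≈ 168 rad/s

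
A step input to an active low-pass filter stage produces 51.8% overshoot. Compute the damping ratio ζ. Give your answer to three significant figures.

ζ ≈ 0.205

Inverting the overshoot relation: ζ = |ln 0.518|/√(π² + ln²0.518) = 0.205.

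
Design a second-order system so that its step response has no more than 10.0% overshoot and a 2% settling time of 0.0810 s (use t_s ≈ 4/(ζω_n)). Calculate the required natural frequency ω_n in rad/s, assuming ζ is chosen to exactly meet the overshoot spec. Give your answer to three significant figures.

ω_n ≈ 83.5 rad/s

ζ = −ln(OS)/√(π² + (ln OS)²). With OS = 0.100, ln OS = −2.303 and ζ = 2.303/3.895 = 0.591.
From t_s ≈ 4/(ζω_n): ω_n = 4/(ζ·t_s) = 4/(0.591·0.0810) = 83.5 rad/s.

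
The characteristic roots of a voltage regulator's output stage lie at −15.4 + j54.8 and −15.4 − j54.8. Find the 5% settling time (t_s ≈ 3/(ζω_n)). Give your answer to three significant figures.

For poles at −σ ± jω_d, ζω_n = σ = 15.4, so t_s ≈ 3/σ = 0.195 s.

t_s ≈ 0.195 s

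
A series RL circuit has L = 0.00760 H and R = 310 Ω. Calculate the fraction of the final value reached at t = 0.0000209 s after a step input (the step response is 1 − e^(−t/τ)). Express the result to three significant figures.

τ = L/R = 0.00760/310 = 0.0000245 s.
y(t)/y_∞ = 1 − e^(−t/τ) = 1 − e^(−0.0000209/0.0000245) = 1 − e^(−0.853) = 0.574.

y/y_∞ ≈ 0.574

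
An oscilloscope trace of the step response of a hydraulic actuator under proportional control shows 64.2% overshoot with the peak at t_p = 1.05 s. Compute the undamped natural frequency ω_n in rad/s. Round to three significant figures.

ω_n ≈ 3.02 rad/s

The overshoot fixes ζ = −ln(OS)/√(π²+ln²(OS)) = 0.140.
From t_p = π/ω_d, ω_d = π/1.05 = 2.99 rad/s, so ω_n = ω_d/√(1−ζ²) = 3.02 rad/s.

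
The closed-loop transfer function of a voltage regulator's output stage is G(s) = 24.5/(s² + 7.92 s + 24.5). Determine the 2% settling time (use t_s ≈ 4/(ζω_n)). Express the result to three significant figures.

ω_n = √24.5 = 4.95 rad/s; ζ = 7.92/(2·4.95) = 0.800.
t_s ≈ 4/(ζω_n) = 4/(0.800·4.95) = 1.01 s.

t_s ≈ 1.01 s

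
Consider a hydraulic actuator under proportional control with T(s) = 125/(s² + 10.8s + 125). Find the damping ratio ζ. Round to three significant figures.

ζ ≈ 0.483

Comparing the denominator to s² + 2ζω_n s + ω_n²: ω_n = √125 = 11.2 rad/s, and 2ζω_n = 10.8 so ζ = 10.8/(2·11.2) = 0.483.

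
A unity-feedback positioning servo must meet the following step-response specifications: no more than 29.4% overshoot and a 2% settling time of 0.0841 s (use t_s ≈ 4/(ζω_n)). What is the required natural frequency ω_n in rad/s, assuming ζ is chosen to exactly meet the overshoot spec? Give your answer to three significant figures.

ω_n ≈ 131 rad/s

ζ = −ln(OS)/√(π² + (ln OS)²). With OS = 0.294, ln OS = −1.224 and ζ = 1.224/3.372 = 0.363.
From t_s ≈ 4/(ζω_n): ω_n = 4/(ζ·t_s) = 4/(0.363·0.0841) = 131 rad/s.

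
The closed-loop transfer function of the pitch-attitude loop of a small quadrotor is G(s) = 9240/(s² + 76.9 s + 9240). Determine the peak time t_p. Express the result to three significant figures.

Matching coefficients with s² + 2ζω_n s + ω_n² gives ω_n² = 9240 ⇒ ω_n = 96.1 rad/s, and ζ = 76.9/(2ω_n) = 0.400.
ω_d = ω_n√(1−ζ²) = 88.1 rad/s. Then t_p = π/ω_d = 0.0357 s.

t_p ≈ 0.0357 s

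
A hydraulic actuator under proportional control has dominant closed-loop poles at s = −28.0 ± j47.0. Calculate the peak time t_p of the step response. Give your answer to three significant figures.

t_p ≈ 0.0668 s

t_p = π/ω_d with ω_d = 47.0 (the imaginary part), so t_p = 0.0668 s.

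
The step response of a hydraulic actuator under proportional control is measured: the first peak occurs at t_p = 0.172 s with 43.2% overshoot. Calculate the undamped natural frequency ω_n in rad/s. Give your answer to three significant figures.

ω_n ≈ 18.9 rad/s

From the overshoot, ζ = −ln(OS)/√(π²+ln²(OS)) = 0.258.
From t_p = π/ω_d, ω_d = π/0.172 = 18.3 rad/s, so ω_n = ω_d/√(1−ζ²) = 18.9 rad/s.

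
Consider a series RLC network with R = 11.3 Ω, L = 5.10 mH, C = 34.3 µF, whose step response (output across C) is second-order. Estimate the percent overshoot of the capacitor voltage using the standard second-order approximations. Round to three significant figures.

%OS ≈ 19.3%

For a series RLC circuit (capacitor voltage as output), ω_n = 1/√(LC) = 1/√(5.10 mH · 34.3 µF) = 2390 rad/s.
ζ = (R/2)·√(C/L) = (11.3/2)·√(34.3 µF/5.10 mH) = 0.463.
%OS = 100·exp(−πζ/√(1−ζ²)) = 19.3%.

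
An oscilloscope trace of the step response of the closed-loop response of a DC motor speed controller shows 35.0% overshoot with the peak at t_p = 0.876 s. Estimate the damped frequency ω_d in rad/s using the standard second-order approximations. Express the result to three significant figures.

t_p = π/ω_d, so ω_d = π/0.876 = 3.59 rad/s.

ω_d ≈ 3.59 rad/s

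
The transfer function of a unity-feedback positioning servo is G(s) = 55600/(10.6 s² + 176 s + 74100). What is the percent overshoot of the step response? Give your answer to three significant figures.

Dividing through by 10.6: denominator becomes s² + 16.60 s + 6991.
So ω_n = √6991 = 83.6 rad/s and ζ = 16.60/(2·83.6) = 0.0993.
%OS = 100 e^{−πζ/√(1−ζ²)} with ζ = 0.0993 gives 73.1%.

%OS ≈ 73.1%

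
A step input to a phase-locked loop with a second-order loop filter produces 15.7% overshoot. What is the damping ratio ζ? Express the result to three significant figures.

Inverting the overshoot relation: ζ = |ln 0.157|/√(π² + ln²0.157) = 0.508.

ζ ≈ 0.508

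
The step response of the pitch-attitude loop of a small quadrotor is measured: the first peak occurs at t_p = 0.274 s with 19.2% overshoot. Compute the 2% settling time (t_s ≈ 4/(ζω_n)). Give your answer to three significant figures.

From the overshoot, ζ = −ln(OS)/√(π²+ln²(OS)) = 0.465.
t_p = π/ω_d ⇒ ω_d = 11.5 rad/s; then ω_n = ω_d/√(1−ζ²) = 13.0 rad/s.
t_s ≈ 4/(ζω_n) = 4/(0.465·13.0) = 0.664 s.

t_s ≈ 0.664 s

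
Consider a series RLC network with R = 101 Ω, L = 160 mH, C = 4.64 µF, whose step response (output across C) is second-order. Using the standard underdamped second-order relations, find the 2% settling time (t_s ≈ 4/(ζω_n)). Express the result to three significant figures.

For a series RLC circuit (capacitor voltage as output), ω_n = 1/√(LC) = 1/√(160 mH · 4.64 µF) = 1160 rad/s.
ζ = (R/2)·√(C/L) = (101/2)·√(4.64 µF/160 mH) = 0.272.
t_s ≈ 4/(ζω_n) = 0.0127 s.

t_s ≈ 0.0127 s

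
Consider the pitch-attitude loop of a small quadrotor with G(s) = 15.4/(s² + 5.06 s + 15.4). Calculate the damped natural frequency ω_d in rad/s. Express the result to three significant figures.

ω_d ≈ 3.00 rad/s

Matching coefficients with s² + 2ζω_n s + ω_n² gives ω_n² = 15.4 ⇒ ω_n = 3.92 rad/s, and ζ = 5.06/(2ω_n) = 0.645.
The damped frequency ω_d = ω_n√(1−ζ²) = 3.00 rad/s.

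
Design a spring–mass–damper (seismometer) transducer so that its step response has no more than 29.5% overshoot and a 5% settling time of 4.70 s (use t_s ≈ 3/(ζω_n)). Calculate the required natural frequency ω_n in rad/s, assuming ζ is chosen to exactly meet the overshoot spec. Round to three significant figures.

ω_n ≈ 1.76 rad/s

ζ = −ln(OS)/√(π² + (ln OS)²). With OS = 0.295, ln OS = −1.221 and ζ = 1.221/3.370 = 0.362.
From t_s ≈ 3/(ζω_n): ω_n = 3/(ζ·t_s) = 3/(0.362·4.70) = 1.76 rad/s.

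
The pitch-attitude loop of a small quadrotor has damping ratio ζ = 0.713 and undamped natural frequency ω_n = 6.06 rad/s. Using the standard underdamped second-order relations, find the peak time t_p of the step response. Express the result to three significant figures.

The damped frequency is ω_d = ω_n√(1−ζ²) = 6.06·√(1−0.508) = 4.25 rad/s.
Peak time t_p = π/ω_d = π/4.25 = 0.739 s.

t_p ≈ 0.739 s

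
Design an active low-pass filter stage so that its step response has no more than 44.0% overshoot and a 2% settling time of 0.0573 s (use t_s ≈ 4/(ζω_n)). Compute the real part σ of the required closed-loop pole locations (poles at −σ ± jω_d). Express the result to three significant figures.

σ ≈ 69.8

The settling-time spec alone fixes σ = ζω_n = 4/t_s = 4/0.0573 = 69.8.
(Overshoot then fixes ζ = 0.253 and hence ω_d = σ·√(1−ζ²)/ζ = 267 rad/s.)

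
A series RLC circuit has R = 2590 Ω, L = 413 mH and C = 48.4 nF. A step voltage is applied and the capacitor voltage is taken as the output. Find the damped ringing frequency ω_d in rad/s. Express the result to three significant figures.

For a series RLC circuit (capacitor voltage as output), ω_n = 1/√(LC) = 1/√(413 mH · 48.4 nF) = 7070 rad/s.
ζ = (R/2)·√(C/L) = (2590/2)·√(48.4 nF/413 mH) = 0.443.
The damped frequency ω_d = ω_n√(1−ζ²) = 6340 rad/s.

ω_d ≈ 6340 rad/s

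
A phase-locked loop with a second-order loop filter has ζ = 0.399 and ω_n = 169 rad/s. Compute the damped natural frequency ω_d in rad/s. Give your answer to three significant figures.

ω_d ≈ 155 rad/s

ω_d = ω_n√(1−ζ²) = 169·√0.841 = 155 rad/s.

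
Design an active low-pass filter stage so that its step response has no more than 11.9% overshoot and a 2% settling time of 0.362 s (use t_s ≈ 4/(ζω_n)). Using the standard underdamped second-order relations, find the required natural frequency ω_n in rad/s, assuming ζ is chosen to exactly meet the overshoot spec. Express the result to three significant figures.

From %OS = 100·exp(−πζ/√(1−ζ²)), invert to get ζ = −ln(OS)/√(π² + ln²(OS)) with OS = 0.119.
−ln 0.119 = 2.129, so ζ = 2.129/√(π² + 4.531) = 0.561.
From t_s ≈ 4/(ζω_n): ω_n = 4/(ζ·t_s) = 4/(0.561·0.362) = 19.7 rad/s.

ω_n ≈ 19.7 rad/s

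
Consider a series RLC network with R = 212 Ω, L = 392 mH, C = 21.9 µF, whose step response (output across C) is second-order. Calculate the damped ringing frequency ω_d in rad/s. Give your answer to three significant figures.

ω_d ≈ 208 rad/s

For a series RLC circuit (capacitor voltage as output), ω_n = 1/√(LC) = 1/√(392 mH · 21.9 µF) = 341 rad/s.
ζ = (R/2)·√(C/L) = (212/2)·√(21.9 µF/392 mH) = 0.792.
ω_d = 341·√(1 − 0.792²) = 208 rad/s.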